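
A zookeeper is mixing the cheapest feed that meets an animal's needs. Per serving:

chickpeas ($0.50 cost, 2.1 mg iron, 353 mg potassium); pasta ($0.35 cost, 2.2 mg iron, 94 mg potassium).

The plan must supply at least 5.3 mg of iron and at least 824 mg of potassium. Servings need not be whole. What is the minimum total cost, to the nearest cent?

$1.22

chickpeas only: max(5.3/2.1, 824/353) = 2.524 servings → $1.26.
pasta only: max(5.3/2.2, 824/94) = 8.766 servings → $3.07.
chickpeas + pasta with both tight: 2.27 servings and 0.2426 servings → $1.22.
Cheapest feasible corner: $1.22.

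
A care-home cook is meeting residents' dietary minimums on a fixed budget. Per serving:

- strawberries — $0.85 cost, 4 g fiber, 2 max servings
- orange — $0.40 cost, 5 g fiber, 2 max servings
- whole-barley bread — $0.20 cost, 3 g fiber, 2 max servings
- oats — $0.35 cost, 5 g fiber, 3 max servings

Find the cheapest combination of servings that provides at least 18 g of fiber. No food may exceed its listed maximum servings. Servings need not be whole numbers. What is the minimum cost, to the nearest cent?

$1.24

Cost per g of fiber: whole-barley bread $0.0667, oats $0.0700, orange $0.0800, strawberries $0.2125.
Take 2 servings of whole-barley bread: +6.0 g fiber for $0.40 (total $0.40, still need 12.0 g).
Take 2.4 servings of oats: +12.0 g fiber for $0.84 (total $1.24, still need 0.0 g).
Filling from the cheapest source first is optimal under one linear minimum: $1.24.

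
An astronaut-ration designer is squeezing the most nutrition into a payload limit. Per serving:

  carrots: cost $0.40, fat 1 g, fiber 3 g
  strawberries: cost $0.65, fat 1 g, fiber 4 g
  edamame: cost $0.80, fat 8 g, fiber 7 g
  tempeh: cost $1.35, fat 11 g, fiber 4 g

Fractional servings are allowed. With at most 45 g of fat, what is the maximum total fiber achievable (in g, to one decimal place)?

Fiber per g fat: strawberries 4, carrots 3, edamame 0.875, tempeh 0.3636.
With no serving limits, spend the whole fat allowance on strawberries: 45 g / 1 g × 4 g = 180.0 g.

180.0 g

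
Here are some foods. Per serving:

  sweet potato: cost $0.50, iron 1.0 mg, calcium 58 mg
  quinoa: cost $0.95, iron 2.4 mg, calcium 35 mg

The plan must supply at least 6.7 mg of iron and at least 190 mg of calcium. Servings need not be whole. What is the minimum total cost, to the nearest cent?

With two linear requirements the optimum uses one or two foods; enumerate the corners.
sweet potato only: max(6.7/1.0, 190/58) = 6.7 servings → $3.35.
quinoa only: max(6.7/2.4, 190/35) = 5.429 servings → $5.16.
sweet potato + quinoa with both tight: 2.126 servings and 1.906 servings → $2.87.
The minimum over all feasible corners is $2.87.

$2.87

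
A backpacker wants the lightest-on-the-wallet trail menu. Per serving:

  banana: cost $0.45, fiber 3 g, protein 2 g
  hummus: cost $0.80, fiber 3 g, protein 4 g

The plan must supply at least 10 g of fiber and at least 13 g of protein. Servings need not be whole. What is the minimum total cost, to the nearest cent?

$2.61

This is a tiny linear program; its minimum lies at a vertex of the feasible set. List the vertices and price them.
banana only: max(10/3, 13/2) = 6.5 servings → $2.92.
hummus only: max(10/3, 13/4) = 3.333 servings → $2.67.
banana + hummus with both tight: 0.1667 servings and 3.167 servings → $2.61.
So the least-cost plan costs $2.61.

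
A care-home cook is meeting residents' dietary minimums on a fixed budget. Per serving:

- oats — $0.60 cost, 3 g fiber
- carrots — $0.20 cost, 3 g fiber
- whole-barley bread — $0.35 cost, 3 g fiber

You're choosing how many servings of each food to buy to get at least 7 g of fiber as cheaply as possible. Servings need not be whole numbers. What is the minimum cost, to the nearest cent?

$0.47

Cost per g of fiber: carrots $0.0667, whole-barley bread $0.1167, oats $0.2000.
With no serving limits, use only carrots: 7 g / 3 g = 2.333 servings × $0.20 = $0.47.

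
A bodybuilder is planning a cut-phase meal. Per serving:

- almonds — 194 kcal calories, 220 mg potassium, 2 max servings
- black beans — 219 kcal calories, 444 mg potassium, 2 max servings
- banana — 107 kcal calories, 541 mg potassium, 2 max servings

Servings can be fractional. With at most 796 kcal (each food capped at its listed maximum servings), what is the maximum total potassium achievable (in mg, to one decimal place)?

2133.3 mg

Potassium per kcal: banana 5.056, black beans 2.027, almonds 1.134.
Take 2 servings of banana: uses 214 kcal, +1082.0 mg potassium (running total 1082.0 mg).
Take 2 servings of black beans: uses 438 kcal, +888.0 mg potassium (running total 1970.0 mg).
Take 0.7423 servings of almonds: uses 144 kcal, +163.3 mg potassium (running total 2133.3 mg).
Greedy by best ratio exhausts the calories allowance optimally: 2133.3 mg.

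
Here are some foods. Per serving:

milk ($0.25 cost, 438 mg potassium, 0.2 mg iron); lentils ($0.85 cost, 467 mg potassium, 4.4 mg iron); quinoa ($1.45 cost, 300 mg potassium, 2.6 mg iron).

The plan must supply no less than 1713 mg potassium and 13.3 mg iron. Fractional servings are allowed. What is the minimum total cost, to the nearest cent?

$2.72

With two linear requirements the optimum uses one or two foods; enumerate the corners.
milk only: max(1713/438, 13.3/0.2) = 66.5 servings → $16.62.
lentils only: max(1713/467, 13.3/4.4) = 3.668 servings → $3.12.
quinoa only: max(1713/300, 13.3/2.6) = 5.71 servings → $8.28.
milk + lentils with both tight: 0.7231 servings and 2.99 servings → $2.72.
milk + quinoa with both tight: 0.4299 servings and 5.082 servings → $7.48.
lentils + quinoa: intersection lies outside the first quadrant.
Cheapest feasible corner: $2.72.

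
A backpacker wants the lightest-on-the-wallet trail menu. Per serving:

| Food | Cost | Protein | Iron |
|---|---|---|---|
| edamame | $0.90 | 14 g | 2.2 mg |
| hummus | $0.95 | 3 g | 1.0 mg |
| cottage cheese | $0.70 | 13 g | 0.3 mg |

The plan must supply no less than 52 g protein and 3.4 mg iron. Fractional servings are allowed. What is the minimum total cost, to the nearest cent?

$2.97

For a min-cost LP with two ≥-constraints, a basic feasible solution has at most two positive variables.
edamame only: max(52/14, 3.4/2.2) = 3.714 servings → $3.34.
hummus only: max(52/3, 3.4/1.0) = 17.33 servings → $16.47.
cottage cheese only: max(52/13, 3.4/0.3) = 11.33 servings → $7.93.
edamame + hummus: intersection lies outside the first quadrant.
edamame + cottage cheese with both tight: 1.172 servings and 2.738 servings → $2.97.
hummus + cottage cheese with both tight: 2.364 servings and 3.455 servings → $4.66.
The minimum over all feasible corners is $2.97.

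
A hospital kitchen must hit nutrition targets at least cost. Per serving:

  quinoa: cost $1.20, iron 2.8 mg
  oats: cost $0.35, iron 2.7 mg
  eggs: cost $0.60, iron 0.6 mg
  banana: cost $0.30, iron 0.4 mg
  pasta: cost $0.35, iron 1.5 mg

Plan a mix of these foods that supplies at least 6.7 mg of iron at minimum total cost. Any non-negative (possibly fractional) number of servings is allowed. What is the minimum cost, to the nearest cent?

$0.87

Cost per mg of iron: oats $0.1296, pasta $0.2333, quinoa $0.4286, banana $0.7500, eggs $1.0000.
With no serving limits, use only oats: 6.7 mg / 2.7 mg = 2.481 servings × $0.35 = $0.87.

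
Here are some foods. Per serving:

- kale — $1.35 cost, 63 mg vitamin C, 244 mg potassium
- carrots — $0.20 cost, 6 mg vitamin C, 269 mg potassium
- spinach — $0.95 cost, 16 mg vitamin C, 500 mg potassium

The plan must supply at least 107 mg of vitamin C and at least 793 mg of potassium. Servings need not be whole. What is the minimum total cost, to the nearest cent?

$2.40

A basic optimal solution has at most two foods positive. Try each food alone and each pair with both targets met exactly.
kale only: max(107/63, 793/244) = 3.25 servings → $4.39.
carrots only: max(107/6, 793/269) = 17.83 servings → $3.57.
spinach only: max(107/16, 793/500) = 6.688 servings → $6.35.
kale + carrots with both tight: 1.552 servings and 1.54 servings → $2.40.
kale + spinach with both tight: 1.479 servings and 0.8643 servings → $2.82.
carrots + spinach: intersection lies outside the first quadrant.
So the least-cost plan costs $2.40.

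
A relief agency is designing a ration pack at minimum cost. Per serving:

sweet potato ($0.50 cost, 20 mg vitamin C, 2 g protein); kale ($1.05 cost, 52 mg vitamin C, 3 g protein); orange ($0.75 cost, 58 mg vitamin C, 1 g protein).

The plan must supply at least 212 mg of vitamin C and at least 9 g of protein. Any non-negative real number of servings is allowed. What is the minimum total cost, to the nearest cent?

Minimising a linear cost over {vitamin C ≥ 212, protein ≥ 9, servings ≥ 0} — the optimum is at a vertex, using one or two foods.
sweet potato only: max(212/20, 9/2) = 10.6 servings → $5.30.
kale only: max(212/52, 9/3) = 4.077 servings → $4.28.
orange only: max(212/58, 9/1) = 9 servings → $6.75.
sweet potato + kale with both targets exact would need a negative amount; discard.
sweet potato + orange with both tight: 3.229 servings and 2.542 servings → $3.52.
kale + orange with both tight: 2.541 servings and 1.377 servings → $3.70.
The minimum over all feasible corners is $3.52.

$3.52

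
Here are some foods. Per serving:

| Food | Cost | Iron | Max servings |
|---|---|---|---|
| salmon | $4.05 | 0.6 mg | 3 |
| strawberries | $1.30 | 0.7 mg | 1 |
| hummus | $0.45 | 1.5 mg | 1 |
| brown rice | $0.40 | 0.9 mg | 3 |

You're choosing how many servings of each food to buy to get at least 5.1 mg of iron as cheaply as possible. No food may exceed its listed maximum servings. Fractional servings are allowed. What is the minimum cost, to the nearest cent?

$4.30

Cost per mg of iron: hummus $0.3000, brown rice $0.4444, strawberries $1.8571, salmon $6.7500.
Take 1 serving of hummus: +1.5 mg iron for $0.45 (total $0.45, still need 3.6 mg).
Take 3 servings of brown rice: +2.7 mg iron for $1.20 (total $1.65, still need 0.9 mg).
Take 1 serving of strawberries: +0.7 mg iron for $1.30 (total $2.95, still need 0.2 mg).
Take 0.3333 servings of salmon: +0.2 mg iron for $1.35 (total $4.30, still need 0.0 mg).
Greedy by cheapest-per-mg is optimal for a single linear constraint, so the minimum cost is $4.30.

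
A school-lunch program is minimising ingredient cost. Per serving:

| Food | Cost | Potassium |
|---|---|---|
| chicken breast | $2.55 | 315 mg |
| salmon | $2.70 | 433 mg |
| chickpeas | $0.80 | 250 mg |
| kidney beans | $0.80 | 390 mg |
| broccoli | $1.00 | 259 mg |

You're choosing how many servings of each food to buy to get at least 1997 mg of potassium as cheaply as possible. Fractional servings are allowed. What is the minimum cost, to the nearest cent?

$4.10

Cost per mg of potassium: kidney beans $0.0021, chickpeas $0.0032, broccoli $0.0039, salmon $0.0062, chicken breast $0.0081.
With no serving limits, use only kidney beans: 1997 mg / 390 mg = 5.121 servings × $0.80 = $4.10.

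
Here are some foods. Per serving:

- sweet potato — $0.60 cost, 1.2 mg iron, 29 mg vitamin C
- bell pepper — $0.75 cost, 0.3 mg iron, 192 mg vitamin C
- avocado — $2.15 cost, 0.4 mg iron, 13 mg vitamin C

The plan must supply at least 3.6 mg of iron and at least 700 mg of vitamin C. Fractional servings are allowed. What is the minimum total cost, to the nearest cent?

An LP optimum is at a vertex; with two nutrient constraints at most two foods are used. Check each candidate.
sweet potato only: max(3.6/1.2, 700/29) = 24.14 servings → $14.48.
bell pepper only: max(3.6/0.3, 700/192) = 12 servings → $9.00.
avocado only: max(3.6/0.4, 700/13) = 53.85 servings → $115.77.
sweet potato + bell pepper with both tight: 2.171 servings and 3.318 servings → $3.79.
sweet potato + avocado with both targets exact would need a negative amount; discard.
bell pepper + avocado with both tight: 3.199 servings and 6.601 servings → $16.59.
Cheapest feasible corner: $3.79.

$3.79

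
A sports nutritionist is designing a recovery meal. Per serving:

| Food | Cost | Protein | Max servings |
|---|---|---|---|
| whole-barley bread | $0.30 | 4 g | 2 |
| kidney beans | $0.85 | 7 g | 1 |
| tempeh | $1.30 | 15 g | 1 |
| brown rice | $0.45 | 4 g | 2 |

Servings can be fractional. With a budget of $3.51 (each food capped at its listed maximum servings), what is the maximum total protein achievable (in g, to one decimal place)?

36.8 g

Protein per dollar: whole-barley bread 13.33, tempeh 11.54, brown rice 8.889, kidney beans 8.235.
Take 2 servings of whole-barley bread: spends $0.60, +8.0 g protein (running total 8.0 g).
Take 1 serving of tempeh: spends $1.30, +15.0 g protein (running total 23.0 g).
Take 2 servings of brown rice: spends $0.90, +8.0 g protein (running total 31.0 g).
Take 0.8353 servings of kidney beans: spends $0.71, +5.8 g protein (running total 36.8 g).
Filling greedily by protein-per-dollar is optimal for one linear limit, giving 36.8 g.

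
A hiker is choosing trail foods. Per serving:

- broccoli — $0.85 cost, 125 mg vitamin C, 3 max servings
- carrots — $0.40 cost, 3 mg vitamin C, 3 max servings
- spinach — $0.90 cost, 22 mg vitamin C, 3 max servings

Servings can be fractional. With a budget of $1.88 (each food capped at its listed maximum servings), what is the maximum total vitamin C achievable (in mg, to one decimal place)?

276.5 mg

Vitamin C per dollar: broccoli 147.1, spinach 24.44, carrots 7.5.
Take 2.212 servings of broccoli: spends $1.88, +276.5 mg vitamin C (running total 276.5 mg).
Greedy by best ratio exhausts the cost allowance optimally: 276.5 mg.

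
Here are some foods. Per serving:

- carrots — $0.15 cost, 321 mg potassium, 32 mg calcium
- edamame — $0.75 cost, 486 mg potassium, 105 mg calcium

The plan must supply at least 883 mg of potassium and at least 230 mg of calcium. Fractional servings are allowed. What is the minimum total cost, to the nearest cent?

Compare the cost at each extreme point of the feasible region.
carrots only: max(883/321, 230/32) = 7.188 servings → $1.08.
edamame only: max(883/486, 230/105) = 2.19 servings → $1.64.
carrots + edamame: the both-tight solution has a negative serving — not a feasible corner.
Cheapest feasible corner: $1.08.

$1.08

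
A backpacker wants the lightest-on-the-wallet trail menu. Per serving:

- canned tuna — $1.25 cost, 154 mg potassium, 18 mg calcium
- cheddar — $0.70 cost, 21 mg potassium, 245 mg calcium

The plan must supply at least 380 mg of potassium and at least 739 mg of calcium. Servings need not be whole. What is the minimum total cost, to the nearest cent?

An LP optimum is at a vertex; with two nutrient constraints at most two foods are used. Check each candidate.
canned tuna only: max(380/154, 739/18) = 41.06 servings → $51.32.
cheddar only: max(380/21, 739/245) = 18.1 servings → $12.67.
canned tuna + cheddar with both tight: 2.077 servings and 2.864 servings → $4.60.
So the least-cost plan costs $4.60.

$4.60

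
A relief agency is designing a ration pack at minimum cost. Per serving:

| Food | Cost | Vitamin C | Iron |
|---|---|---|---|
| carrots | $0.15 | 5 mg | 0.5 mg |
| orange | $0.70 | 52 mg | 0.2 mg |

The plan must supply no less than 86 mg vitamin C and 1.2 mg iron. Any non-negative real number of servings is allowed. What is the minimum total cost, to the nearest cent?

Compare the cost at each extreme point of the feasible region.
carrots only: max(86/5, 1.2/0.5) = 17.2 servings → $2.58.
orange only: max(86/52, 1.2/0.2) = 6 servings → $4.20.
carrots + orange with both tight: 1.808 servings and 1.48 servings → $1.31.
Cheapest feasible corner: $1.31.

$1.31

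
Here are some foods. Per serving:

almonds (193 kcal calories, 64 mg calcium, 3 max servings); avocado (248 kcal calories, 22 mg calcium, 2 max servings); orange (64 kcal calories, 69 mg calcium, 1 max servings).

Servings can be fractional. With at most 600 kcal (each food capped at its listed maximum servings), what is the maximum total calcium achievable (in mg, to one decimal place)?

Calcium per kcal: orange 1.078, almonds 0.3316, avocado 0.08871.
Take 1 serving of orange: uses 64 kcal, +69.0 mg calcium (running total 69.0 mg).
Take 2.777 servings of almonds: uses 536 kcal, +177.7 mg calcium (running total 246.7 mg).
Filling greedily by calcium-per-kcal is optimal for one linear limit, giving 246.7 mg.

246.7 mg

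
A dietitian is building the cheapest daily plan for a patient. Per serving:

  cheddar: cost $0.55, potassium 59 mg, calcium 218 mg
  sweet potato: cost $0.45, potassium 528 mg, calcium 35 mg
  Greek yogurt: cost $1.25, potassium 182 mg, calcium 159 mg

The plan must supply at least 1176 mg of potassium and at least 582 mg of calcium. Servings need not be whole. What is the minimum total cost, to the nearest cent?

$2.18

Check every corner: each single food scaled to meet both minima, and each pair solved so both constraints bind.
cheddar only: max(1176/59, 582/218) = 19.93 servings → $10.96.
sweet potato only: max(1176/528, 582/35) = 16.63 servings → $7.48.
Greek yogurt only: max(1176/182, 582/159) = 6.462 servings → $8.08.
cheddar + sweet potato with both tight: 2.354 servings and 1.964 servings → $2.18.
cheddar + Greek yogurt: the both-tight solution has a negative serving — not a feasible corner.
sweet potato + Greek yogurt with both tight: 1.045 servings and 3.43 servings → $4.76.
So the least-cost plan costs $2.18.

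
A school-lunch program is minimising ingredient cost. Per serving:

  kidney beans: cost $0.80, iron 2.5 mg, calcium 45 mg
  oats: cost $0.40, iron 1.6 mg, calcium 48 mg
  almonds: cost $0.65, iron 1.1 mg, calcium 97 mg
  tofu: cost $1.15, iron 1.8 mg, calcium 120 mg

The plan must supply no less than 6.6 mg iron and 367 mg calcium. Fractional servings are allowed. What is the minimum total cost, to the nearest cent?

The cheapest plan sits at a corner of the feasible region — with two constraints it uses at most two foods.
kidney beans only: max(6.6/2.5, 367/45) = 8.156 servings → $6.52.
oats only: max(6.6/1.6, 367/48) = 7.646 servings → $3.06.
almonds only: max(6.6/1.1, 367/97) = 6 servings → $3.90.
tofu only: max(6.6/1.8, 367/120) = 3.667 servings → $4.22.
kidney beans + oats: intersection lies outside the first quadrant.
kidney beans + almonds with both tight: 1.225 servings and 3.215 servings → $3.07.
kidney beans + tofu with both tight: 0.6 servings and 2.833 servings → $3.74.
oats + almonds with both tight: 2.31 servings and 2.641 servings → $2.64.
oats + tofu with both tight: 1.244 servings and 2.561 servings → $3.44.
almonds + tofu: the both-tight solution has a negative serving — not a feasible corner.
The minimum over all feasible corners is $2.64.

$2.64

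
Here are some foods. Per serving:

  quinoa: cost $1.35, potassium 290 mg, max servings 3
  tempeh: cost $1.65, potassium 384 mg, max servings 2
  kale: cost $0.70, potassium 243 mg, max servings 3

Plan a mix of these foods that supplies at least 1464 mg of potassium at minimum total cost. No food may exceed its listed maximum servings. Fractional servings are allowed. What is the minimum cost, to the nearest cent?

$5.26

Cost per mg of potassium: kale $0.0029, tempeh $0.0043, quinoa $0.0047.
Take 3 servings of kale: +729.0 mg potassium for $2.10 (total $2.10, still need 735.0 mg).
Take 1.914 servings of tempeh: +735.0 mg potassium for $3.16 (total $5.26, still need 0.0 mg).
Filling from the cheapest source first is optimal under one linear minimum: $5.26.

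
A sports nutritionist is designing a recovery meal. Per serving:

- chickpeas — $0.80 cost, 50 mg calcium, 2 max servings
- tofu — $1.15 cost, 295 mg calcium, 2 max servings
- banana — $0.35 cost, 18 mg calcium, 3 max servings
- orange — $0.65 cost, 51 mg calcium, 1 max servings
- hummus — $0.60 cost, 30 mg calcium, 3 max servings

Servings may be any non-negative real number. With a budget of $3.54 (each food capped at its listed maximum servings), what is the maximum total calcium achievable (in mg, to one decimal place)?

Calcium per dollar: tofu 256.5, orange 78.46, chickpeas 62.5, banana 51.43, hummus 50.
Take 2 servings of tofu: spends $2.30, +590.0 mg calcium (running total 590.0 mg).
Take 1 serving of orange: spends $0.65, +51.0 mg calcium (running total 641.0 mg).
Take 0.7375 servings of chickpeas: spends $0.59, +36.9 mg calcium (running total 677.9 mg).
Filling greedily by calcium-per-dollar is optimal for one linear limit, giving 677.9 mg.

677.9 mg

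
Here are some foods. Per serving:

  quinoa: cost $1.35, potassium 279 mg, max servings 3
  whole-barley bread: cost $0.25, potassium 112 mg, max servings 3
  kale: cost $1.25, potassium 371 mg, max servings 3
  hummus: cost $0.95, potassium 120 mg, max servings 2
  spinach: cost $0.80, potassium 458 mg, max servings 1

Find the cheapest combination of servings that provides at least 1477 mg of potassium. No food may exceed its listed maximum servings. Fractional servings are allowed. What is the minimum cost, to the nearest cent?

Cost per mg of potassium: spinach $0.0017, whole-barley bread $0.0022, kale $0.0034, quinoa $0.0048, hummus $0.0079.
Take 1 serving of spinach: +458.0 mg potassium for $0.80 (total $0.80, still need 1019.0 mg).
Take 3 servings of whole-barley bread: +336.0 mg potassium for $0.75 (total $1.55, still need 683.0 mg).
Take 1.841 servings of kale: +683.0 mg potassium for $2.30 (total $3.85, still need 0.0 mg).
Greedy by cheapest-per-mg is optimal for a single linear constraint, so the minimum cost is $3.85.

$3.85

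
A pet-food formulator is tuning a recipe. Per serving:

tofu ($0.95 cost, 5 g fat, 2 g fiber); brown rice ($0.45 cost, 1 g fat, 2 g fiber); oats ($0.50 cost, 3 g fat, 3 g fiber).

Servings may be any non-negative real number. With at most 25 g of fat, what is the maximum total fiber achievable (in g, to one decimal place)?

Fiber per g fat: brown rice 2, oats 1, tofu 0.4.
With no serving limits, spend the whole fat allowance on brown rice: 25 g / 1 g × 2 g = 50.0 g.

50.0 g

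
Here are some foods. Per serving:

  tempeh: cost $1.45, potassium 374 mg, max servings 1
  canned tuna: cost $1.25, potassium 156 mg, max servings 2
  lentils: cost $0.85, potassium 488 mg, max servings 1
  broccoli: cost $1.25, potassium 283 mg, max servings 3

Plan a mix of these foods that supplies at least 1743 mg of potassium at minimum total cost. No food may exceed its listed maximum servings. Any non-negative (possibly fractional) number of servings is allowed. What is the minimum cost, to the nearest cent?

Cost per mg of potassium: lentils $0.0017, tempeh $0.0039, broccoli $0.0044, canned tuna $0.0080.
Take 1 serving of lentils: +488.0 mg potassium for $0.85 (total $0.85, still need 1255.0 mg).
Take 1 serving of tempeh: +374.0 mg potassium for $1.45 (total $2.30, still need 881.0 mg).
Take 3 servings of broccoli: +849.0 mg potassium for $3.75 (total $6.05, still need 32.0 mg).
Take 0.2051 servings of canned tuna: +32.0 mg potassium for $0.26 (total $6.31, still need 0.0 mg).
Filling from the cheapest source first is optimal under one linear minimum: $6.31.

$6.31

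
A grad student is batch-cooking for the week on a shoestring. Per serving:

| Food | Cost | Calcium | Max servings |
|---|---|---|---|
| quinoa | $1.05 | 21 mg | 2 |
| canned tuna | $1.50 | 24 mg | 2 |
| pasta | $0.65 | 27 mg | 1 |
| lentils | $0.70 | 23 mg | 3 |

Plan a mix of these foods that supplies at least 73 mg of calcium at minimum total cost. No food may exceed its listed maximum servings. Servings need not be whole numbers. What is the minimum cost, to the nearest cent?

Cost per mg of calcium: pasta $0.0241, lentils $0.0304, quinoa $0.0500, canned tuna $0.0625.
Take 1 serving of pasta: +27.0 mg calcium for $0.65 (total $0.65, still need 46.0 mg).
Take 2 servings of lentils: +46.0 mg calcium for $1.40 (total $2.05, still need 0.0 mg).
Greedy by cheapest-per-mg is optimal for a single linear constraint, so the minimum cost is $2.05.

$2.05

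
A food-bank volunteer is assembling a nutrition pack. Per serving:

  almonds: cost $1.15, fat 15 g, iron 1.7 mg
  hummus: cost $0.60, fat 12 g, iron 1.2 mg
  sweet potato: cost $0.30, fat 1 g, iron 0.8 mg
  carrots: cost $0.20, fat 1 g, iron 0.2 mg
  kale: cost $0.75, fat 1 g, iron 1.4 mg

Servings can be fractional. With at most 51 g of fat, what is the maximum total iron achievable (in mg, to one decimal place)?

71.4 mg

Iron per g fat: kale 1.4, sweet potato 0.8, carrots 0.2, almonds 0.1133, hummus 0.1.
With no serving limits, spend the whole fat allowance on kale: 51 g / 1 g × 1.4 mg = 71.4 mg.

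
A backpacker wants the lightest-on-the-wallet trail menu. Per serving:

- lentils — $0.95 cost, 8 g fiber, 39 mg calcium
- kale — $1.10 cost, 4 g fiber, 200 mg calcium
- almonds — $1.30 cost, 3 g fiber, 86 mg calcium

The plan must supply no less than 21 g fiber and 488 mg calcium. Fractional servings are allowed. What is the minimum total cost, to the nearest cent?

$3.83

With two linear requirements the optimum uses one or two foods; enumerate the corners.
lentils only: max(21/8, 488/39) = 12.51 servings → $11.89.
kale only: max(21/4, 488/200) = 5.25 servings → $5.78.
almonds only: max(21/3, 488/86) = 7 servings → $9.10.
lentils + kale with both tight: 1.557 servings and 2.136 servings → $3.83.
lentils + almonds with both tight: 0.5989 servings and 5.403 servings → $7.59.
kale + almonds with both targets exact would need a negative amount; discard.
So the least-cost plan costs $3.83.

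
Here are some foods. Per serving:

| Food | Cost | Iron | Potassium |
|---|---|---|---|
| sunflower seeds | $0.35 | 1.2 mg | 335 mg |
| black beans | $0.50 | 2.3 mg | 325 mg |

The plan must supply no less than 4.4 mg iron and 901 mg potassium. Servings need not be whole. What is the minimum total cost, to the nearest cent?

$1.11

With two linear requirements the optimum uses one or two foods; enumerate the corners.
sunflower seeds only: max(4.4/1.2, 901/335) = 3.667 servings → $1.28.
black beans only: max(4.4/2.3, 901/325) = 2.772 servings → $1.39.
sunflower seeds + black beans with both tight: 1.688 servings and 1.032 servings → $1.11.
So the least-cost plan costs $1.11.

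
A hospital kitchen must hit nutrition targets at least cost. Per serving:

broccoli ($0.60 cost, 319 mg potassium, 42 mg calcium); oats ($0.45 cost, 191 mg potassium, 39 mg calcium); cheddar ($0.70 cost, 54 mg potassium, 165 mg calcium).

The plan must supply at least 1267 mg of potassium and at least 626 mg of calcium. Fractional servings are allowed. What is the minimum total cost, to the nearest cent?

broccoli only: max(1267/319, 626/42) = 14.9 servings → $8.94.
oats only: max(1267/191, 626/39) = 16.05 servings → $7.22.
cheddar only: max(1267/54, 626/165) = 23.46 servings → $16.42.
broccoli + oats: the both-tight solution has a negative serving — not a feasible corner.
broccoli + cheddar with both tight: 3.479 servings and 2.908 servings → $4.12.
oats + cheddar with both tight: 5.959 servings and 2.385 servings → $4.35.
The minimum over all feasible corners is $4.12.

$4.12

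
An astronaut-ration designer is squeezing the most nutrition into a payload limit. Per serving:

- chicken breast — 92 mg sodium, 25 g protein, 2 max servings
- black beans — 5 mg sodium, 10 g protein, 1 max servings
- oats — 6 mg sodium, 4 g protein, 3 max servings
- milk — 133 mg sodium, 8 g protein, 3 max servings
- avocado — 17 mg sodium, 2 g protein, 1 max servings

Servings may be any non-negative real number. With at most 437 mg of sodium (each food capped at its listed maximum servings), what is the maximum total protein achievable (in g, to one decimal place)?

86.8 g

Protein per mg sodium: black beans 2, oats 0.6667, chicken breast 0.2717, avocado 0.1176, milk 0.06015.
Take 1 serving of black beans: uses 5 mg sodium, +10.0 g protein (running total 10.0 g).
Take 3 servings of oats: uses 18 mg sodium, +12.0 g protein (running total 22.0 g).
Take 2 servings of chicken breast: uses 184 mg sodium, +50.0 g protein (running total 72.0 g).
Take 1 serving of avocado: uses 17 mg sodium, +2.0 g protein (running total 74.0 g).
Take 1.602 servings of milk: uses 213 mg sodium, +12.8 g protein (running total 86.8 g).
Greedy by best ratio exhausts the sodium allowance optimally: 86.8 g.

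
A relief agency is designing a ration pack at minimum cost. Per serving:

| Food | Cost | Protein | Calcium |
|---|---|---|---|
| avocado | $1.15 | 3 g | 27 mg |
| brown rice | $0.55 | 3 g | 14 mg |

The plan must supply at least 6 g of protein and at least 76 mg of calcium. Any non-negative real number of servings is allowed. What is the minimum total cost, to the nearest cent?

This is a tiny linear program; its minimum lies at a vertex of the feasible set. List the vertices and price them.
avocado only: max(6/3, 76/27) = 2.815 servings → $3.24.
brown rice only: max(6/3, 76/14) = 5.429 servings → $2.99.
avocado + brown rice with both targets exact would need a negative amount; discard.
So the least-cost plan costs $2.99.

$2.99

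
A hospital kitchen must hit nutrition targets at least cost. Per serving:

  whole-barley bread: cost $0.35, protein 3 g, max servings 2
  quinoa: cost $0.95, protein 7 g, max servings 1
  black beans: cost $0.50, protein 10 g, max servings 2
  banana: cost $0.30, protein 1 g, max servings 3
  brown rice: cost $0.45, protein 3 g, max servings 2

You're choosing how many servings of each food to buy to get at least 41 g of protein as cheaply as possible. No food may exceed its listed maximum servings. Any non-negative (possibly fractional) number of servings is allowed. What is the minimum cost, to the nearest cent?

Cost per g of protein: black beans $0.0500, whole-barley bread $0.1167, quinoa $0.1357, brown rice $0.1500, banana $0.3000.
Take 2 servings of black beans: +20.0 g protein for $1.00 (total $1.00, still need 21.0 g).
Take 2 servings of whole-barley bread: +6.0 g protein for $0.70 (total $1.70, still need 15.0 g).
Take 1 serving of quinoa: +7.0 g protein for $0.95 (total $2.65, still need 8.0 g).
Take 2 servings of brown rice: +6.0 g protein for $0.90 (total $3.55, still need 2.0 g).
Take 2 servings of banana: +2.0 g protein for $0.60 (total $4.15, still need 0.0 g).
Filling from the cheapest source first is optimal under one linear minimum: $4.15.

$4.15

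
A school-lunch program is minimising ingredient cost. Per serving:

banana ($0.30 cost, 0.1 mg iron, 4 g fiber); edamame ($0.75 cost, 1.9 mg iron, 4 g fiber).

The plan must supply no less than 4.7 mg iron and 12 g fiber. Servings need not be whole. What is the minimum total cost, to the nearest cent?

Two binding constraints pin down two serving amounts, so the optimal mix uses at most two foods. The candidates are each food alone (scaled to the tighter of iron/fiber) and each pair with both constraints tight.
banana only: max(4.7/0.1, 12/4) = 47 servings → $14.10.
edamame only: max(4.7/1.9, 12/4) = 3 servings → $2.25.
banana + edamame with both tight: 0.5556 servings and 2.444 servings → $2.00.
The minimum over all feasible corners is $2.00.

$2.00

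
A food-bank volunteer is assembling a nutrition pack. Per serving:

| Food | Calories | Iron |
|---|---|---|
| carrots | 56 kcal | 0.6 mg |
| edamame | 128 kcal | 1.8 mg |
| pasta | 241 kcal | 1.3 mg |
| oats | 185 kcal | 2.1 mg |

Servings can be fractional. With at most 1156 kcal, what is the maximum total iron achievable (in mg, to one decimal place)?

16.3 mg

Iron per kcal: edamame 0.01406, oats 0.01135, carrots 0.01071, pasta 0.005394.
With no serving limits, spend the whole calories allowance on edamame: 1156 kcal / 128 kcal × 1.8 mg = 16.3 mg.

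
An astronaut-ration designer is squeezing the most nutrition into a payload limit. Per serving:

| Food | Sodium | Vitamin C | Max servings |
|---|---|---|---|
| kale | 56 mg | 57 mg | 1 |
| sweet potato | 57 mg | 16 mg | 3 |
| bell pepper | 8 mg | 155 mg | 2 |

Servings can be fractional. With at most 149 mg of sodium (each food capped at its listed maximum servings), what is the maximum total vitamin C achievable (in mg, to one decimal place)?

Vitamin C per mg sodium: bell pepper 19.38, kale 1.018, sweet potato 0.2807.
Take 2 servings of bell pepper: uses 16 mg sodium, +310.0 mg vitamin C (running total 310.0 mg).
Take 1 serving of kale: uses 56 mg sodium, +57.0 mg vitamin C (running total 367.0 mg).
Take 1.351 servings of sweet potato: uses 77 mg sodium, +21.6 mg vitamin C (running total 388.6 mg).
Greedy by best ratio exhausts the sodium allowance optimally: 388.6 mg.

388.6 mg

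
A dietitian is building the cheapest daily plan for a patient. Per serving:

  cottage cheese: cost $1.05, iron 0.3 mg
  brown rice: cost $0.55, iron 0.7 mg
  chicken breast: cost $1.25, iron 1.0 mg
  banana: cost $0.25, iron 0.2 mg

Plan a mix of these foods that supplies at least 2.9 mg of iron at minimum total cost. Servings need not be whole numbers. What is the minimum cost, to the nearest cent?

$2.28

Cost per mg of iron: brown rice $0.7857, chicken breast $1.2500, banana $1.2500, cottage cheese $3.5000.
With no serving limits, use only brown rice: 2.9 mg / 0.7 mg = 4.143 servings × $0.55 = $2.28.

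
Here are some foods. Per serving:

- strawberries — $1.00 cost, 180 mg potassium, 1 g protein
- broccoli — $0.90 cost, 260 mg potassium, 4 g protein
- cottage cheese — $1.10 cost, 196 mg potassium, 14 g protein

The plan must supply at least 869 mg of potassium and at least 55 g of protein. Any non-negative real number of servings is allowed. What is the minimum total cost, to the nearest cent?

$4.61

Minimising a linear cost over {potassium ≥ 869, protein ≥ 55, servings ≥ 0} — the optimum is at a vertex, using one or two foods.
strawberries only: max(869/180, 55/1) = 55 servings → $55.00.
broccoli only: max(869/260, 55/4) = 13.75 servings → $12.38.
cottage cheese only: max(869/196, 55/14) = 4.434 servings → $4.88.
strawberries + broccoli: intersection lies outside the first quadrant.
strawberries + cottage cheese with both tight: 0.5964 servings and 3.886 servings → $4.87.
broccoli + cottage cheese with both tight: 0.4853 servings and 3.79 servings → $4.61.
The minimum over all feasible corners is $4.61.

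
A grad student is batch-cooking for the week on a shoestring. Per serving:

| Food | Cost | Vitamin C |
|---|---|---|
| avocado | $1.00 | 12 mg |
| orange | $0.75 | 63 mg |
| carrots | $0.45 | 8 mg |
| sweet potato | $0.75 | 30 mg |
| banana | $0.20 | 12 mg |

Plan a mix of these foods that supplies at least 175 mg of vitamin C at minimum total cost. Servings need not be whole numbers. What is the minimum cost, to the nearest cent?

Cost per mg of vitamin C: orange $0.0119, banana $0.0167, sweet potato $0.0250, carrots $0.0563, avocado $0.0833.
With no serving limits, use only orange: 175 mg / 63 mg = 2.778 servings × $0.75 = $2.08.

$2.08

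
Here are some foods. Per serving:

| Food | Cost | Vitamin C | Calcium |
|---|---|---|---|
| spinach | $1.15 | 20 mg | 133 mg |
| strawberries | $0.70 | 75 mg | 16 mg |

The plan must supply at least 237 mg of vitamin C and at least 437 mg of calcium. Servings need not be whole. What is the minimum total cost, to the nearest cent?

$5.10

At the optimum either one food covers both requirements or two foods hit both targets exactly; no other combination can be cheaper.
spinach only: max(237/20, 437/133) = 11.85 servings → $13.63.
strawberries only: max(237/75, 437/16) = 27.31 servings → $19.12.
spinach + strawberries with both tight: 3.002 servings and 2.36 servings → $5.10.
Cheapest feasible corner: $5.10.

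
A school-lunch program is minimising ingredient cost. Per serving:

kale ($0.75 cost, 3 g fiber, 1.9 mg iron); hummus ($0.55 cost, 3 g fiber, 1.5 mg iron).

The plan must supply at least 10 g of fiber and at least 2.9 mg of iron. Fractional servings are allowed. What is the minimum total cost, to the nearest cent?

A basic optimal solution has at most two foods positive. Try each food alone and each pair with both targets met exactly.
kale only: max(10/3, 2.9/1.9) = 3.333 servings → $2.50.
hummus only: max(10/3, 2.9/1.5) = 3.333 servings → $1.83.
kale + hummus: intersection lies outside the first quadrant.
Cheapest feasible corner: $1.83.

$1.83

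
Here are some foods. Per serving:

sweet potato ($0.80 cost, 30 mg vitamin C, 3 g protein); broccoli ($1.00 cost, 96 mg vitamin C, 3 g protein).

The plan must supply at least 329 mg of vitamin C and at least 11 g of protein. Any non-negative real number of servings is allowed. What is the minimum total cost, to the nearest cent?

$3.60

sweet potato only: max(329/30, 11/3) = 10.97 servings → $8.77.
broccoli only: max(329/96, 11/3) = 3.667 servings → $3.67.
sweet potato + broccoli with both tight: 0.3485 servings and 3.318 servings → $3.60.
The minimum over all feasible corners is $3.60.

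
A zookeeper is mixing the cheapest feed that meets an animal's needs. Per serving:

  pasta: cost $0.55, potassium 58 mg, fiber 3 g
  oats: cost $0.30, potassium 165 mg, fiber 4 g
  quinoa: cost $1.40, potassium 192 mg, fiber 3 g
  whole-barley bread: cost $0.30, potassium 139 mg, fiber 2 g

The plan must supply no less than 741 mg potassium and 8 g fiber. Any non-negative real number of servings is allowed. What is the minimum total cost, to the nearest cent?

Minimising a linear cost over {potassium ≥ 741, fiber ≥ 8, servings ≥ 0} — the optimum is at a vertex, using one or two foods.
pasta only: max(741/58, 8/3) = 12.78 servings → $7.03.
oats only: max(741/165, 8/4) = 4.491 servings → $1.35.
quinoa only: max(741/192, 8/3) = 3.859 servings → $5.40.
whole-barley bread only: max(741/139, 8/2) = 5.331 servings → $1.60.
pasta + oats: intersection lies outside the first quadrant.
pasta + quinoa with both targets exact would need a negative amount; discard.
pasta + whole-barley bread: the both-tight solution has a negative serving — not a feasible corner.
oats + quinoa: the both-tight solution has a negative serving — not a feasible corner.
oats + whole-barley bread: intersection lies outside the first quadrant.
quinoa + whole-barley bread: intersection lies outside the first quadrant.
The minimum over all feasible corners is $1.35.

$1.35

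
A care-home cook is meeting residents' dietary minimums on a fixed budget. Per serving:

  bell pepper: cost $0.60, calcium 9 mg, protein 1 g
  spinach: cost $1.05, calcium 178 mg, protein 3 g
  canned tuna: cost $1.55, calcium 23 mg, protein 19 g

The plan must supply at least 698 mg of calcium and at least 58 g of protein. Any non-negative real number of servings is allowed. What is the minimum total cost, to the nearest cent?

For a min-cost LP with two ≥-constraints, a basic feasible solution has at most two positive variables.
bell pepper only: max(698/9, 58/1) = 77.56 servings → $46.53.
spinach only: max(698/178, 58/3) = 19.33 servings → $20.30.
canned tuna only: max(698/23, 58/19) = 30.35 servings → $47.04.
bell pepper + spinach with both tight: 54.5 servings and 1.166 servings → $33.93.
bell pepper + canned tuna with both targets exact would need a negative amount; discard.
spinach + canned tuna with both tight: 3.6 servings and 2.484 servings → $7.63.
The minimum over all feasible corners is $7.63.

$7.63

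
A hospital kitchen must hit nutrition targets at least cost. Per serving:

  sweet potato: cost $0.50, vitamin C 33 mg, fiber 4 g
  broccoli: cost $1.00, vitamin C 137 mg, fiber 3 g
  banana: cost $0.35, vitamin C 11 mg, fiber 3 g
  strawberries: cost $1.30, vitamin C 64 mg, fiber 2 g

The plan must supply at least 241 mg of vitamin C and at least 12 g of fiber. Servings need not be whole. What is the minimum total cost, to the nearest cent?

Minimising a linear cost over {vitamin C ≥ 241, fiber ≥ 12, servings ≥ 0} — the optimum is at a vertex, using one or two foods.
sweet potato only: max(241/33, 12/4) = 7.303 servings → $3.65.
broccoli only: max(241/137, 12/3) = 4 servings → $4.00.
banana only: max(241/11, 12/3) = 21.91 servings → $7.67.
strawberries only: max(241/64, 12/2) = 6 servings → $7.80.
sweet potato + broccoli with both tight: 2.051 servings and 1.265 servings → $2.29.
sweet potato + banana with both targets exact would need a negative amount; discard.
sweet potato + strawberries with both tight: 1.505 servings and 2.989 servings → $4.64.
broccoli + banana with both tight: 1.563 servings and 2.437 servings → $2.42.
broccoli + strawberries with both targets exact would need a negative amount; discard.
banana + strawberries with both tight: 1.682 servings and 3.476 servings → $5.11.
The minimum over all feasible corners is $2.29.

$2.29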